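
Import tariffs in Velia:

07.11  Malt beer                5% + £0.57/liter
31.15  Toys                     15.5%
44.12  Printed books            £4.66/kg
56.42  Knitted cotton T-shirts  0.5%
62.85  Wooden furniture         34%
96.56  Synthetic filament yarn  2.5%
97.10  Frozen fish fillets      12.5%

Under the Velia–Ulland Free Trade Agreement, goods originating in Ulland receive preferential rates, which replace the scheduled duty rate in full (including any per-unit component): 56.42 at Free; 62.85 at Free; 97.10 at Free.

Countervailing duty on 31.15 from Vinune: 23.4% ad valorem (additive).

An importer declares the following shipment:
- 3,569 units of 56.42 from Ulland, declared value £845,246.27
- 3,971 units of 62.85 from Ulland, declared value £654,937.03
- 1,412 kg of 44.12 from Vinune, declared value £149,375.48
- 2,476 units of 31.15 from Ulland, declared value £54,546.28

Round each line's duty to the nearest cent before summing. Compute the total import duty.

Line 1 (56.42, Ulland, 3,569 units, £845,246.27):
Base rate for 56.42 is 0.5%.
Origin Ulland qualifies under the Velia–Ulland agreement and 56.42 is covered: preferential rate Free applies instead.
Duty = £845,246.27 × 0% = £0.00.
Line 2 (62.85, Ulland, 3,971 units, £654,937.03):
Base rate for 62.85 is 34%.
Origin Ulland qualifies under the Velia–Ulland agreement and 62.85 is covered: preferential rate Free applies instead.
Duty = £654,937.03 × 0% = £0.00.
Line 3 (44.12, Vinune, 1,412 kg, £149,375.48):
Base rate for 44.12 is £4.66/kg.
Duty = 1,412 × £4.66 = £6,579.92.
Line 4 (31.15, Ulland, 2,476 units, £54,546.28):
Base rate for 31.15 is 15.5%.
Origin Ulland is the FTA partner but 31.15 is not on the preference list; base rate stands.
The additional-duty order on 31.15 targets Vinune, not Ulland; it does not apply.
Duty = £54,546.28 × 15.5% = £8,454.67.
Total = £0.00 + £0.00 + £6,579.92 + £8,454.67 = £15,034.59.

£15,034.59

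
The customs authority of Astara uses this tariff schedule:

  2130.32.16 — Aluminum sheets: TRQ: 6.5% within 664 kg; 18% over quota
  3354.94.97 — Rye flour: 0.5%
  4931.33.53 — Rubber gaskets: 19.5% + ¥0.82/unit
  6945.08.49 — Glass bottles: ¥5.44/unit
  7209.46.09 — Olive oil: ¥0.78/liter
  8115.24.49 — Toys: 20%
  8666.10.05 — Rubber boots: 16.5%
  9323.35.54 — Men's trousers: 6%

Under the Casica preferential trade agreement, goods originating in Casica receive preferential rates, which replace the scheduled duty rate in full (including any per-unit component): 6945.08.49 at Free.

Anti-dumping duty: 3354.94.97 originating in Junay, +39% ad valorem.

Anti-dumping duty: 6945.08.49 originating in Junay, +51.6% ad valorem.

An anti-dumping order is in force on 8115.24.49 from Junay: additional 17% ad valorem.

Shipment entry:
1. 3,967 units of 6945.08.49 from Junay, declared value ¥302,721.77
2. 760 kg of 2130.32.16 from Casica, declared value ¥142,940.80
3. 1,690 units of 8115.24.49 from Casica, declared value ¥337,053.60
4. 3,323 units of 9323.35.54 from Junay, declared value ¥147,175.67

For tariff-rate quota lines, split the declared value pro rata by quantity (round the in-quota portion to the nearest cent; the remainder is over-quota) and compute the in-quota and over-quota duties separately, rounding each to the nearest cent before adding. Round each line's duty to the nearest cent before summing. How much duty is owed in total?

Line 1 (6945.08.49, Junay, 3,967 units, ¥302,721.77):
Base rate for 6945.08.49 is ¥5.44/unit.
6945.08.49 has an FTA preferential rate, but origin Junay is not Casica; base rate stands.
Additional duty on 6945.08.49 from Junay: +51.6% ad valorem. Applied ad valorem rate = 51.6%.
Duty = ¥302,721.77 × 51.6% + 3,967 × ¥5.44 = ¥177,784.91.
Line 2 (2130.32.16, Casica, 760 kg, ¥142,940.80):
Code 2130.32.16 is under a tariff-rate quota (threshold 664 kg). In-quota: 664 kg at 6.5%; over-quota: 96 kg at 18%.
Pro-rata value split: in-quota = ¥142,940.80 × 664/760 = ¥124,885.12; over-quota = ¥142,940.80 − ¥124,885.12 = ¥18,055.68.
In-quota duty = ¥124,885.12 × 6.5% = ¥8,117.53. Over-quota duty = ¥18,055.68 × 18% = ¥3,250.02.
Line duty = ¥8,117.53 + ¥3,250.02 = ¥11,367.55.
Line 3 (8115.24.49, Casica, 1,690 units, ¥337,053.60):
Base rate for 8115.24.49 is 20%.
Origin Casica is the FTA partner but 8115.24.49 is not on the preference list; base rate stands.
The additional-duty order on 8115.24.49 targets Junay, not Casica; it does not apply.
Duty = ¥337,053.60 × 20% = ¥67,410.72.
Line 4 (9323.35.54, Junay, 3,323 units, ¥147,175.67):
Base rate for 9323.35.54 is 6%.
Duty = ¥147,175.67 × 6% = ¥8,830.54.
Total = ¥177,784.91 + ¥11,367.55 + ¥67,410.72 + ¥8,830.54 = ¥265,393.72.

¥265,393.72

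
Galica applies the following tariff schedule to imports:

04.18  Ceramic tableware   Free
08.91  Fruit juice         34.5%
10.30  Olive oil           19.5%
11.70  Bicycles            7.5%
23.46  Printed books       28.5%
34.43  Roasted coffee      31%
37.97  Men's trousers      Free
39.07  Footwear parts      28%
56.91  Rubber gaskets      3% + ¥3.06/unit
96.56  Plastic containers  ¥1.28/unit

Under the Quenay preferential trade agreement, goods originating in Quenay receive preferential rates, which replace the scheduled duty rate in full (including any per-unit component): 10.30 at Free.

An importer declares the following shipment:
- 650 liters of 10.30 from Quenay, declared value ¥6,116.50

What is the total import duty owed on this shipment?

Line 1 (10.30, Quenay, 650 liters, ¥6,116.50):
Base rate for 10.30 is 19.5%.
Origin Quenay qualifies under the Galica–Quenay agreement and 10.30 is covered: preferential rate Free applies instead.
Duty = ¥6,116.50 × 0% = ¥0.00.

¥0.00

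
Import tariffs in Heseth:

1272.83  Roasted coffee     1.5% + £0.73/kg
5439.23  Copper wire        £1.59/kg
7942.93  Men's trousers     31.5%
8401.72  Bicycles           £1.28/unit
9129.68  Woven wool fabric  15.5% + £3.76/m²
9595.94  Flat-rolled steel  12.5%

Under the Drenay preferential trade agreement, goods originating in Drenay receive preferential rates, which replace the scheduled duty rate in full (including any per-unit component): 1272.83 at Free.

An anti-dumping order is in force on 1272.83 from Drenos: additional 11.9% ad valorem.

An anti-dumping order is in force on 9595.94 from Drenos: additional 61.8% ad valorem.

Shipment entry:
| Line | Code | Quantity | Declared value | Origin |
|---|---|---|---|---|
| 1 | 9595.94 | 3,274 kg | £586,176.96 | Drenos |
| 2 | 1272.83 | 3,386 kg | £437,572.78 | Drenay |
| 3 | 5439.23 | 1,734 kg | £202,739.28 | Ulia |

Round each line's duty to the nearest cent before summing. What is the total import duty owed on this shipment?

£438,286.54

Line 1 (9595.94, Drenos, 3,274 kg, £586,176.96):
Base rate for 9595.94 is 12.5%.
Additional duty on 9595.94 from Drenos: +61.8%. Applied ad valorem rate: 12.5% + 61.8% = 74.3%.
Duty = £586,176.96 × 74.3% = £435,529.48.
Line 2 (1272.83, Drenay, 3,386 kg, £437,572.78):
Base rate for 1272.83 is 1.5% + £0.73/kg.
Origin Drenay qualifies under the Heseth–Drenay agreement and 1272.83 is covered: preferential rate Free applies instead.
The additional-duty order on 1272.83 targets Drenos, not Drenay; it does not apply.
Duty = £437,572.78 × 0% = £0.00.
Line 3 (5439.23, Ulia, 1,734 kg, £202,739.28):
Base rate for 5439.23 is £1.59/kg.
Duty = 1,734 × £1.59 = £2,757.06.
Total = £435,529.48 + £0.00 + £2,757.06 = £438,286.54.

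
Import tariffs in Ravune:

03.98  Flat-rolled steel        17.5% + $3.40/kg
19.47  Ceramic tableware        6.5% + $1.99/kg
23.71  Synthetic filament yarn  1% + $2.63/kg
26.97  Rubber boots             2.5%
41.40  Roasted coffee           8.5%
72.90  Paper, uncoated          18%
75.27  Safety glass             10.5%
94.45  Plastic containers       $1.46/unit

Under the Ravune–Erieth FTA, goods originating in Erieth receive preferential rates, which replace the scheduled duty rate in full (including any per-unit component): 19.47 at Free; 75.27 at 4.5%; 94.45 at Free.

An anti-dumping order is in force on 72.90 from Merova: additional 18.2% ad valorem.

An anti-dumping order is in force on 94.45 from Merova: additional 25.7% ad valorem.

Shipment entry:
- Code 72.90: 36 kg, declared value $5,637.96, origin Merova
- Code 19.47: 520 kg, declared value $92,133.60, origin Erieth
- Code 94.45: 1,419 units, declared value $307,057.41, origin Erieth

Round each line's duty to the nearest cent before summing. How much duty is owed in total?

$2,040.94

Line 1 (72.90, Merova, 36 kg, $5,637.96):
Base rate for 72.90 is 18%.
Additional duty on 72.90 from Merova: +18.2%. Applied ad valorem rate: 18% + 18.2% = 36.2%.
Duty = $5,637.96 × 36.2% = $2,040.94.
Line 2 (19.47, Erieth, 520 kg, $92,133.60):
Base rate for 19.47 is 6.5% + $1.99/kg.
Origin Erieth qualifies under the Ravune–Erieth agreement and 19.47 is covered: preferential rate Free applies instead.
Duty = $92,133.60 × 0% = $0.00.
Line 3 (94.45, Erieth, 1,419 units, $307,057.41):
Base rate for 94.45 is $1.46/unit.
Origin Erieth qualifies under the Ravune–Erieth agreement and 94.45 is covered: preferential rate Free applies instead.
The additional-duty order on 94.45 targets Merova, not Erieth; it does not apply.
Duty = $307,057.41 × 0% = $0.00.
Total = $2,040.94 + $0.00 + $0.00 = $2,040.94.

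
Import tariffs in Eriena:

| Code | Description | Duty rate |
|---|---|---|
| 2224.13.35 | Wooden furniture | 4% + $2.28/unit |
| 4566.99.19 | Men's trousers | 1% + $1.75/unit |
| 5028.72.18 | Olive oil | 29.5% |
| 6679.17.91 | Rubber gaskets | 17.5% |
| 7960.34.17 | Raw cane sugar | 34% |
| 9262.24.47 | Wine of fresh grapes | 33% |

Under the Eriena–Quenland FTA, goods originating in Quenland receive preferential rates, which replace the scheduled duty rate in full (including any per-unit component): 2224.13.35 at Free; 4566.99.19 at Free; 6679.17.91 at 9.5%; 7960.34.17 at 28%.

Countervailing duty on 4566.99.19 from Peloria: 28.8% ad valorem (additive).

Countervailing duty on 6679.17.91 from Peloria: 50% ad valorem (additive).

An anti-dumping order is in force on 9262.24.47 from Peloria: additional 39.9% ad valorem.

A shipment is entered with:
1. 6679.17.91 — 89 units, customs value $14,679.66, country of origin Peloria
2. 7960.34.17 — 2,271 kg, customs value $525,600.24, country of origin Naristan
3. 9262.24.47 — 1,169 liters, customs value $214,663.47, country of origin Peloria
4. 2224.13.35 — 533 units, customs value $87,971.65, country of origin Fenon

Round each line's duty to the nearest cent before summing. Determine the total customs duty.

Line 1 (6679.17.91, Peloria, 89 units, $14,679.66):
Base rate for 6679.17.91 is 17.5%.
6679.17.91 has an FTA preferential rate, but origin Peloria is not Quenland; base rate stands.
Additional duty on 6679.17.91 from Peloria: +50%. Applied ad valorem rate: 17.5% + 50% = 67.5%.
Duty = $14,679.66 × 67.5% = $9,908.77.
Line 2 (7960.34.17, Naristan, 2,271 kg, $525,600.24):
Base rate for 7960.34.17 is 34%.
7960.34.17 has an FTA preferential rate, but origin Naristan is not Quenland; base rate stands.
Duty = $525,600.24 × 34% = $178,704.08.
Line 3 (9262.24.47, Peloria, 1,169 liters, $214,663.47):
Base rate for 9262.24.47 is 33%.
Additional duty on 9262.24.47 from Peloria: +39.9%. Applied ad valorem rate: 33% + 39.9% = 72.9%.
Duty = $214,663.47 × 72.9% = $156,489.67.
Line 4 (2224.13.35, Fenon, 533 units, $87,971.65):
Base rate for 2224.13.35 is 4% + $2.28/unit.
2224.13.35 has an FTA preferential rate, but origin Fenon is not Quenland; base rate stands.
Duty = $87,971.65 × 4% + 533 × $2.28 = $4,734.11.
Total = $9,908.77 + $178,704.08 + $156,489.67 + $4,734.11 = $349,836.63.

$349,836.63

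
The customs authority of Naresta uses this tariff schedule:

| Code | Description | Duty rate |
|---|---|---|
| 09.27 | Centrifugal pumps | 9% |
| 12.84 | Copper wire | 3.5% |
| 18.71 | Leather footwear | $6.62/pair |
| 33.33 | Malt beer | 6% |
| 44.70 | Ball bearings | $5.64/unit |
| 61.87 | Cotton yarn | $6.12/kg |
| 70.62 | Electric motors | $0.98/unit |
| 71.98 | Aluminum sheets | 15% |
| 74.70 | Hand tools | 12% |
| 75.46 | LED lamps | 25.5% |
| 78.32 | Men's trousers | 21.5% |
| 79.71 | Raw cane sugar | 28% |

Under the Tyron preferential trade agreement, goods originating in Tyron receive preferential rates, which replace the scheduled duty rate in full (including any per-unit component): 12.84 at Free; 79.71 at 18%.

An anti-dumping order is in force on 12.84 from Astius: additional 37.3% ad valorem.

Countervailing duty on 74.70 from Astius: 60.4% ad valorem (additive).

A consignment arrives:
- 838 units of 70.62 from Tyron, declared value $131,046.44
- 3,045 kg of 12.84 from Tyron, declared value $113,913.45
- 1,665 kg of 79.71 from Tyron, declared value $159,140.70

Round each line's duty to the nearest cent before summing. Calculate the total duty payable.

$29,466.57

Line 1 (70.62, Tyron, 838 units, $131,046.44):
Base rate for 70.62 is $0.98/unit.
Origin Tyron is the FTA partner but 70.62 is not on the preference list; base rate stands.
Duty = 838 × $0.98 = $821.24.
Line 2 (12.84, Tyron, 3,045 kg, $113,913.45):
Base rate for 12.84 is 3.5%.
Origin Tyron qualifies under the Naresta–Tyron agreement and 12.84 is covered: preferential rate Free applies instead.
The additional-duty order on 12.84 targets Astius, not Tyron; it does not apply.
Duty = $113,913.45 × 0% = $0.00.
Line 3 (79.71, Tyron, 1,665 kg, $159,140.70):
Base rate for 79.71 is 28%.
Origin Tyron qualifies under the Naresta–Tyron agreement and 79.71 is covered: preferential rate 18% applies instead.
Duty = $159,140.70 × 18% = $28,645.33.
Total = $821.24 + $0.00 + $28,645.33 = $29,466.57.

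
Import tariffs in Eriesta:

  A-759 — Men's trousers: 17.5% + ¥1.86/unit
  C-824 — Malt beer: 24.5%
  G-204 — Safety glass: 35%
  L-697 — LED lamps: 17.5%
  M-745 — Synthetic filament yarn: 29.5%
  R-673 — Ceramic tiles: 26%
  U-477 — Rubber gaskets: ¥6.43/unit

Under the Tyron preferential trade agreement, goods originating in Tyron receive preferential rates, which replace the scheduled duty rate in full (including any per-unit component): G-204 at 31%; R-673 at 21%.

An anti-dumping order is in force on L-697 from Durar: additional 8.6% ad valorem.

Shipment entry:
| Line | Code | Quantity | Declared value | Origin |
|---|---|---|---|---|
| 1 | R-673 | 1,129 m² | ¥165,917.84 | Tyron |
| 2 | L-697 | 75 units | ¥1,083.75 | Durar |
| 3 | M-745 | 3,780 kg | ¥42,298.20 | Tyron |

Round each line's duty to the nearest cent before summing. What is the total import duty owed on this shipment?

Line 1 (R-673, Tyron, 1,129 m², ¥165,917.84):
Base rate for R-673 is 26%.
Origin Tyron qualifies under the Eriesta–Tyron agreement and R-673 is covered: preferential rate 21% applies instead.
Duty = ¥165,917.84 × 21% = ¥34,842.75.
Line 2 (L-697, Durar, 75 units, ¥1,083.75):
Base rate for L-697 is 17.5%.
Additional duty on L-697 from Durar: +8.6%. Applied ad valorem rate: 17.5% + 8.6% = 26.1%.
Duty = ¥1,083.75 × 26.1% = ¥282.86.
Line 3 (M-745, Tyron, 3,780 kg, ¥42,298.20):
Base rate for M-745 is 29.5%.
Origin Tyron is the FTA partner but M-745 is not on the preference list; base rate stands.
Duty = ¥42,298.20 × 29.5% = ¥12,477.97.
Total = ¥34,842.75 + ¥282.86 + ¥12,477.97 = ¥47,603.58.

¥47,603.58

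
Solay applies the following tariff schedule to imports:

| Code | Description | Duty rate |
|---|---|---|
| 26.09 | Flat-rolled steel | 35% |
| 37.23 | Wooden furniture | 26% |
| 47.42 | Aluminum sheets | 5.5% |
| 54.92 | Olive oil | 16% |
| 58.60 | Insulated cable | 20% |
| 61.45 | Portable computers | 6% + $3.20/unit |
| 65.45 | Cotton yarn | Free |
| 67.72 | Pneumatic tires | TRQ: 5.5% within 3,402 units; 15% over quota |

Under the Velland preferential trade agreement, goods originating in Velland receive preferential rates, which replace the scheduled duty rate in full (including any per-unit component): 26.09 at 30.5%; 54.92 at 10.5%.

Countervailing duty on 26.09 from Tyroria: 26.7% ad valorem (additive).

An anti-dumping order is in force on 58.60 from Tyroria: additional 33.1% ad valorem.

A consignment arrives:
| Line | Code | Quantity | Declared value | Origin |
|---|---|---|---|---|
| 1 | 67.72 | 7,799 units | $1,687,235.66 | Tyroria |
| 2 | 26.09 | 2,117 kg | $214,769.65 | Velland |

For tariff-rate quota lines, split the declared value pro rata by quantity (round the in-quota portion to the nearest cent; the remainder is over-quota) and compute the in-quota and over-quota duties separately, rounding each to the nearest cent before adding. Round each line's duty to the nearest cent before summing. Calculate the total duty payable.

Line 1 (67.72, Tyroria, 7,799 units, $1,687,235.66):
Code 67.72 is under a tariff-rate quota (threshold 3,402 units). In-quota: 3,402 units at 5.5%; over-quota: 4,397 units at 15%.
Pro-rata value split: in-quota = $1,687,235.66 × 3,402/7,799 = $735,988.68; over-quota = $1,687,235.66 − $735,988.68 = $951,246.98.
In-quota duty = $735,988.68 × 5.5% = $40,479.38. Over-quota duty = $951,246.98 × 15% = $142,687.05.
Line duty = $40,479.38 + $142,687.05 = $183,166.43.
Line 2 (26.09, Velland, 2,117 kg, $214,769.65):
Base rate for 26.09 is 35%.
Origin Velland qualifies under the Solay–Velland agreement and 26.09 is covered: preferential rate 30.5% applies instead.
The additional-duty order on 26.09 targets Tyroria, not Velland; it does not apply.
Duty = $214,769.65 × 30.5% = $65,504.74.
Total = $183,166.43 + $65,504.74 = $248,671.17.

$248,671.17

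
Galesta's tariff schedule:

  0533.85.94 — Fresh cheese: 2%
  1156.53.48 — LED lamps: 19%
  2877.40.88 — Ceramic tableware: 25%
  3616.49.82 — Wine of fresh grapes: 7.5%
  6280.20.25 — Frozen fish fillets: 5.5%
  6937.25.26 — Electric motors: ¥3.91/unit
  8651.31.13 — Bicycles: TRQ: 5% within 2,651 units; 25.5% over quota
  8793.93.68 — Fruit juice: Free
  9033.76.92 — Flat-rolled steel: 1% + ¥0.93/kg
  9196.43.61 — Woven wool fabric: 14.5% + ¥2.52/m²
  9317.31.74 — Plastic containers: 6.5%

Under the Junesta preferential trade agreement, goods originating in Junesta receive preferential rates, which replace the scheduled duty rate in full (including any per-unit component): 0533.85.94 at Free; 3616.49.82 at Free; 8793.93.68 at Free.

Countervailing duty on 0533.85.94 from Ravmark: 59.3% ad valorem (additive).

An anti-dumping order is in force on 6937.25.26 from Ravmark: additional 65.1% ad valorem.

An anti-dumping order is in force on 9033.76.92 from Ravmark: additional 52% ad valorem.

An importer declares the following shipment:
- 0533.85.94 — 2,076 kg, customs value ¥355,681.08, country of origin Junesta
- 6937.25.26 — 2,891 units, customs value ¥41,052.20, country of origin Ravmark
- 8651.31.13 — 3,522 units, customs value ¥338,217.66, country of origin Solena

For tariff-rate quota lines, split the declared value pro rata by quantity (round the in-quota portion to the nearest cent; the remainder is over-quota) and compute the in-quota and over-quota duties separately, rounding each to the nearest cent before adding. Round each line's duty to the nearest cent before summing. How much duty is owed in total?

Line 1 (0533.85.94, Junesta, 2,076 kg, ¥355,681.08):
Base rate for 0533.85.94 is 2%.
Origin Junesta qualifies under the Galesta–Junesta agreement and 0533.85.94 is covered: preferential rate Free applies instead.
The additional-duty order on 0533.85.94 targets Ravmark, not Junesta; it does not apply.
Duty = ¥355,681.08 × 0% = ¥0.00.
Line 2 (6937.25.26, Ravmark, 2,891 units, ¥41,052.20):
Base rate for 6937.25.26 is ¥3.91/unit.
Additional duty on 6937.25.26 from Ravmark: +65.1% ad valorem. Applied ad valorem rate = 65.1%.
Duty = ¥41,052.20 × 65.1% + 2,891 × ¥3.91 = ¥38,028.79.
Line 3 (8651.31.13, Solena, 3,522 units, ¥338,217.66):
Code 8651.31.13 is under a tariff-rate quota (threshold 2,651 units). In-quota: 2,651 units at 5%; over-quota: 871 units at 25.5%.
Pro-rata value split: in-quota = ¥338,217.66 × 2,651/3,522 = ¥254,575.53; over-quota = ¥338,217.66 − ¥254,575.53 = ¥83,642.13.
In-quota duty = ¥254,575.53 × 5% = ¥12,728.78. Over-quota duty = ¥83,642.13 × 25.5% = ¥21,328.74.
Line duty = ¥12,728.78 + ¥21,328.74 = ¥34,057.52.
Total = ¥0.00 + ¥38,028.79 + ¥34,057.52 = ¥72,086.31.

¥72,086.31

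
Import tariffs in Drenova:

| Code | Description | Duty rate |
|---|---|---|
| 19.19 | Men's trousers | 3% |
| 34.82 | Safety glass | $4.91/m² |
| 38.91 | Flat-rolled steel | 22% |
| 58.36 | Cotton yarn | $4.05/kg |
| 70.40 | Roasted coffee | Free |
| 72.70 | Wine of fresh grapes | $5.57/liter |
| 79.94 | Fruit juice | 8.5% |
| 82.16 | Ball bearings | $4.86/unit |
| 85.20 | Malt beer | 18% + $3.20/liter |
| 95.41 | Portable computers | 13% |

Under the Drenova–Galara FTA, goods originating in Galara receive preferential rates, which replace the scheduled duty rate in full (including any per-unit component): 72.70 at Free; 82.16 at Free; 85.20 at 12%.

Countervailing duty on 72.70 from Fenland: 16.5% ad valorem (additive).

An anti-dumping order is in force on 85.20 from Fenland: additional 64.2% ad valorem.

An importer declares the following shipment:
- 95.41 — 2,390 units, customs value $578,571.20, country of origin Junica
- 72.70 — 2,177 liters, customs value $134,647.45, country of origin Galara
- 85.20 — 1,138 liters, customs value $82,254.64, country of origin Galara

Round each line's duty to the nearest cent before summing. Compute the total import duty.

$85,084.82

Line 1 (95.41, Junica, 2,390 units, $578,571.20):
Base rate for 95.41 is 13%.
Duty = $578,571.20 × 13% = $75,214.26.
Line 2 (72.70, Galara, 2,177 liters, $134,647.45):
Base rate for 72.70 is $5.57/liter.
Origin Galara qualifies under the Drenova–Galara agreement and 72.70 is covered: preferential rate Free applies instead.
The additional-duty order on 72.70 targets Fenland, not Galara; it does not apply.
Duty = $134,647.45 × 0% = $0.00.
Line 3 (85.20, Galara, 1,138 liters, $82,254.64):
Base rate for 85.20 is 18% + $3.20/liter.
Origin Galara qualifies under the Drenova–Galara agreement and 85.20 is covered: preferential rate 12% applies instead.
The additional-duty order on 85.20 targets Fenland, not Galara; it does not apply.
Duty = $82,254.64 × 12% = $9,870.56.
Total = $75,214.26 + $0.00 + $9,870.56 = $85,084.82.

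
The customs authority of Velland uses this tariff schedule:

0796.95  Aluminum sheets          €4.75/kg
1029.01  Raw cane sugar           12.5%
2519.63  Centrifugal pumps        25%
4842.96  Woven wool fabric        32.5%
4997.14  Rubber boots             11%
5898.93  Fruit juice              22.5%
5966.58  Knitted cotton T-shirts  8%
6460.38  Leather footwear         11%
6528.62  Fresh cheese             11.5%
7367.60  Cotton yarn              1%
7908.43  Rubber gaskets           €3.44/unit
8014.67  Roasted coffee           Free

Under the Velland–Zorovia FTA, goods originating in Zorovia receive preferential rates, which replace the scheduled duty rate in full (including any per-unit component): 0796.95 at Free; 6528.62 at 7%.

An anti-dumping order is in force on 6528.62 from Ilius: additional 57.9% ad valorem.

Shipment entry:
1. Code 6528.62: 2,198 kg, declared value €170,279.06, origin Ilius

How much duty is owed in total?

€118,173.67

Line 1 (6528.62, Ilius, 2,198 kg, €170,279.06):
Base rate for 6528.62 is 11.5%.
6528.62 has an FTA preferential rate, but origin Ilius is not Zorovia; base rate stands.
Additional duty on 6528.62 from Ilius: +57.9%. Applied ad valorem rate: 11.5% + 57.9% = 69.4%.
Duty = €170,279.06 × 69.4% = €118,173.67.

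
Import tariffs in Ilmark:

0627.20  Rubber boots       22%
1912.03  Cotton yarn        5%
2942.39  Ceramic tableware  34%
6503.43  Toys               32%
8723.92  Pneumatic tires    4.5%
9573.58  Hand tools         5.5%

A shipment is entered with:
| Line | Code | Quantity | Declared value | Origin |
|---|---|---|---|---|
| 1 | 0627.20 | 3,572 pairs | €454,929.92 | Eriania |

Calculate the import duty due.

€100,084.58

Line 1 (0627.20, Eriania, 3,572 pairs, €454,929.92):
Base rate for 0627.20 is 22%.
Duty = €454,929.92 × 22% = €100,084.58.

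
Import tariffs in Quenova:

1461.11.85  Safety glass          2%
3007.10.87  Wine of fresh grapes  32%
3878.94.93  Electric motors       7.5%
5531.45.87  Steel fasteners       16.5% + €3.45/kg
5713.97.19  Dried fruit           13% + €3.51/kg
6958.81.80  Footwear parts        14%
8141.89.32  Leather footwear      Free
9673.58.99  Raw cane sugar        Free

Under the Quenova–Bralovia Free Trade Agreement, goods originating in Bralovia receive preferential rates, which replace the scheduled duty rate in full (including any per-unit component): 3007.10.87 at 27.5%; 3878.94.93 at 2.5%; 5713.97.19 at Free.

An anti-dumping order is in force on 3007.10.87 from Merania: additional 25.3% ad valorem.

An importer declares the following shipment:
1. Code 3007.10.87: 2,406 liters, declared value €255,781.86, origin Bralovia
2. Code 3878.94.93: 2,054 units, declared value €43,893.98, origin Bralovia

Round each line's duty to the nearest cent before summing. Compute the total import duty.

Line 1 (3007.10.87, Bralovia, 2,406 liters, €255,781.86):
Base rate for 3007.10.87 is 32%.
Origin Bralovia qualifies under the Quenova–Bralovia agreement and 3007.10.87 is covered: preferential rate 27.5% applies instead.
The additional-duty order on 3007.10.87 targets Merania, not Bralovia; it does not apply.
Duty = €255,781.86 × 27.5% = €70,340.01.
Line 2 (3878.94.93, Bralovia, 2,054 units, €43,893.98):
Base rate for 3878.94.93 is 7.5%.
Origin Bralovia qualifies under the Quenova–Bralovia agreement and 3878.94.93 is covered: preferential rate 2.5% applies instead.
Duty = €43,893.98 × 2.5% = €1,097.35.
Total = €70,340.01 + €1,097.35 = €71,437.36.

€71,437.36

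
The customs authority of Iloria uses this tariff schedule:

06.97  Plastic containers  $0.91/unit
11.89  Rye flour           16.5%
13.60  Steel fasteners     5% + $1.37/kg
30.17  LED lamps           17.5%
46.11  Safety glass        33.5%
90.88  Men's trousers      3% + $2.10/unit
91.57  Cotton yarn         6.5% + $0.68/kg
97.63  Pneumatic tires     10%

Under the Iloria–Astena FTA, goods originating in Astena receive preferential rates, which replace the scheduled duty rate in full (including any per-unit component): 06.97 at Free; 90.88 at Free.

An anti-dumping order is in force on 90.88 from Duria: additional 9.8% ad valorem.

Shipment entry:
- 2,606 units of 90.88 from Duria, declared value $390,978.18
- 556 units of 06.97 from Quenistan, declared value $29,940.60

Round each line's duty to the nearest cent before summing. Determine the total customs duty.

$56,023.77

Line 1 (90.88, Duria, 2,606 units, $390,978.18):
Base rate for 90.88 is 3% + $2.10/unit.
90.88 has an FTA preferential rate, but origin Duria is not Astena; base rate stands.
Additional duty on 90.88 from Duria: +9.8%. Applied ad valorem rate: 3% + 9.8% = 12.8%.
Duty = $390,978.18 × 12.8% + 2,606 × $2.10 = $55,517.81.
Line 2 (06.97, Quenistan, 556 units, $29,940.60):
Base rate for 06.97 is $0.91/unit.
06.97 has an FTA preferential rate, but origin Quenistan is not Astena; base rate stands.
Duty = 556 × $0.91 = $505.96.
Total = $55,517.81 + $505.96 = $56,023.77.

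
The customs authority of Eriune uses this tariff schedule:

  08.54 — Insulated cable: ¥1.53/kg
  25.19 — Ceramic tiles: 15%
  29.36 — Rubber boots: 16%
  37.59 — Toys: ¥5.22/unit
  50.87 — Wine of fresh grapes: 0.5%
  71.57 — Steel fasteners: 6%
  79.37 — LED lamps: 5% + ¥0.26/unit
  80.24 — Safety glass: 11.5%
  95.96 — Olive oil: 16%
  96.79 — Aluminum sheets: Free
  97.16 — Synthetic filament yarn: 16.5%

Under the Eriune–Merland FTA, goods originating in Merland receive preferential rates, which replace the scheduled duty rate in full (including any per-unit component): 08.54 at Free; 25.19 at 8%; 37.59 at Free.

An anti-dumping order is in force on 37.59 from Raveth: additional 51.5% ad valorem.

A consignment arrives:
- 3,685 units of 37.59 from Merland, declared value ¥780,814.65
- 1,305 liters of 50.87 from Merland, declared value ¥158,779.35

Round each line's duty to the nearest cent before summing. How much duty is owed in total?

¥793.90

Line 1 (37.59, Merland, 3,685 units, ¥780,814.65):
Base rate for 37.59 is ¥5.22/unit.
Origin Merland qualifies under the Eriune–Merland agreement and 37.59 is covered: preferential rate Free applies instead.
The additional-duty order on 37.59 targets Raveth, not Merland; it does not apply.
Duty = ¥780,814.65 × 0% = ¥0.00.
Line 2 (50.87, Merland, 1,305 liters, ¥158,779.35):
Base rate for 50.87 is 0.5%.
Origin Merland is the FTA partner but 50.87 is not on the preference list; base rate stands.
Duty = ¥158,779.35 × 0.5% = ¥793.90.
Total = ¥0.00 + ¥793.90 = ¥793.90.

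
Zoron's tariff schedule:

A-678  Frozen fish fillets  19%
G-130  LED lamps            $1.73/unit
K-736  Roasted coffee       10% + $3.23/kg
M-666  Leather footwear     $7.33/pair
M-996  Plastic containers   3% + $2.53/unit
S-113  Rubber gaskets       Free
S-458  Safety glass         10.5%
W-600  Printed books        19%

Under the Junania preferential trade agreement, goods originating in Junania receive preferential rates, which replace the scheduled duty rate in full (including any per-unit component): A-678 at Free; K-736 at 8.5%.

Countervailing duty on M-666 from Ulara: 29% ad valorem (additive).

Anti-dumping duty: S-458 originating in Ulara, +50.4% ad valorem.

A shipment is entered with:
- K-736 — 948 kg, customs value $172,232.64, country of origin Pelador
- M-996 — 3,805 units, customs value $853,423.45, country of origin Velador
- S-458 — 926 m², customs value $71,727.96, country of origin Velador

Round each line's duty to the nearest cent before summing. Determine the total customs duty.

$63,046.09

Line 1 (K-736, Pelador, 948 kg, $172,232.64):
Base rate for K-736 is 10% + $3.23/kg.
K-736 has an FTA preferential rate, but origin Pelador is not Junania; base rate stands.
Duty = $172,232.64 × 10% + 948 × $3.23 = $20,285.30.
Line 2 (M-996, Velador, 3,805 units, $853,423.45):
Base rate for M-996 is 3% + $2.53/unit.
Duty = $853,423.45 × 3% + 3,805 × $2.53 = $35,229.35.
Line 3 (S-458, Velador, 926 m², $71,727.96):
Base rate for S-458 is 10.5%.
The additional-duty order on S-458 targets Ulara, not Velador; it does not apply.
Duty = $71,727.96 × 10.5% = $7,531.44.
Total = $20,285.30 + $35,229.35 + $7,531.44 = $63,046.09.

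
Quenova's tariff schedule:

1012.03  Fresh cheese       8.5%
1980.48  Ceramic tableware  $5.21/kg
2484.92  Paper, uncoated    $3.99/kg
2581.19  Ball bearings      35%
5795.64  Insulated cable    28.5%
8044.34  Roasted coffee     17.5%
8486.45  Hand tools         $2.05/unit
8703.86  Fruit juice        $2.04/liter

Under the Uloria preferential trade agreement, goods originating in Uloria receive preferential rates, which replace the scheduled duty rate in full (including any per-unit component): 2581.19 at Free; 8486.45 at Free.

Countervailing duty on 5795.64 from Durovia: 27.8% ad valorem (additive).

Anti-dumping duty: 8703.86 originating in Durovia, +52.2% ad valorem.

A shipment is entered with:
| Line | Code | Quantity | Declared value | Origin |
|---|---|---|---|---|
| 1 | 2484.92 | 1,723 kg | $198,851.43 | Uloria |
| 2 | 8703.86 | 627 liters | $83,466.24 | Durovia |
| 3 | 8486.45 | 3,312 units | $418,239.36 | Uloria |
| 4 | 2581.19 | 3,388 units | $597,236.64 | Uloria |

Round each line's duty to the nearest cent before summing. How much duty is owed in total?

Line 1 (2484.92, Uloria, 1,723 kg, $198,851.43):
Base rate for 2484.92 is $3.99/kg.
Origin Uloria is the FTA partner but 2484.92 is not on the preference list; base rate stands.
Duty = 1,723 × $3.99 = $6,874.77.
Line 2 (8703.86, Durovia, 627 liters, $83,466.24):
Base rate for 8703.86 is $2.04/liter.
Additional duty on 8703.86 from Durovia: +52.2% ad valorem. Applied ad valorem rate = 52.2%.
Duty = $83,466.24 × 52.2% + 627 × $2.04 = $44,848.46.
Line 3 (8486.45, Uloria, 3,312 units, $418,239.36):
Base rate for 8486.45 is $2.05/unit.
Origin Uloria qualifies under the Quenova–Uloria agreement and 8486.45 is covered: preferential rate Free applies instead.
Duty = $418,239.36 × 0% = $0.00.
Line 4 (2581.19, Uloria, 3,388 units, $597,236.64):
Base rate for 2581.19 is 35%.
Origin Uloria qualifies under the Quenova–Uloria agreement and 2581.19 is covered: preferential rate Free applies instead.
Duty = $597,236.64 × 0% = $0.00.
Total = $6,874.77 + $44,848.46 + $0.00 + $0.00 = $51,723.23.

$51,723.23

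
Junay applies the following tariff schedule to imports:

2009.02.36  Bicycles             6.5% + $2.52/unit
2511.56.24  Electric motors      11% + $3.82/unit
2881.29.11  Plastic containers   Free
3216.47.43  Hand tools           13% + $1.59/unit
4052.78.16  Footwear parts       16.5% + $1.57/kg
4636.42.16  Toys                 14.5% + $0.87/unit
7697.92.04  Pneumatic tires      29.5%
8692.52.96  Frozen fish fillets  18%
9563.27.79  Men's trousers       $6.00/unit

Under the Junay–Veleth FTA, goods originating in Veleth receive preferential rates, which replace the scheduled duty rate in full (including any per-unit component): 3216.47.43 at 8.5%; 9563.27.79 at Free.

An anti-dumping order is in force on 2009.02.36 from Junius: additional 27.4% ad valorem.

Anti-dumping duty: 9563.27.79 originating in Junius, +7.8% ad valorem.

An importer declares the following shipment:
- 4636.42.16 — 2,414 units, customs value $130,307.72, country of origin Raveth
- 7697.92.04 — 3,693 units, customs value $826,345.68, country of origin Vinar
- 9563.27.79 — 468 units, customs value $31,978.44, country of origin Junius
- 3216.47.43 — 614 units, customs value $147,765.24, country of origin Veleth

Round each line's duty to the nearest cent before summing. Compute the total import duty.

$282,629.15

Line 1 (4636.42.16, Raveth, 2,414 units, $130,307.72):
Base rate for 4636.42.16 is 14.5% + $0.87/unit.
Duty = $130,307.72 × 14.5% + 2,414 × $0.87 = $20,994.80.
Line 2 (7697.92.04, Vinar, 3,693 units, $826,345.68):
Base rate for 7697.92.04 is 29.5%.
Duty = $826,345.68 × 29.5% = $243,771.98.
Line 3 (9563.27.79, Junius, 468 units, $31,978.44):
Base rate for 9563.27.79 is $6.00/unit.
9563.27.79 has an FTA preferential rate, but origin Junius is not Veleth; base rate stands.
Additional duty on 9563.27.79 from Junius: +7.8% ad valorem. Applied ad valorem rate = 7.8%.
Duty = $31,978.44 × 7.8% + 468 × $6.00 = $5,302.32.
Line 4 (3216.47.43, Veleth, 614 units, $147,765.24):
Base rate for 3216.47.43 is 13% + $1.59/unit.
Origin Veleth qualifies under the Junay–Veleth agreement and 3216.47.43 is covered: preferential rate 8.5% applies instead.
Duty = $147,765.24 × 8.5% = $12,560.05.
Total = $20,994.80 + $243,771.98 + $5,302.32 + $12,560.05 = $282,629.15.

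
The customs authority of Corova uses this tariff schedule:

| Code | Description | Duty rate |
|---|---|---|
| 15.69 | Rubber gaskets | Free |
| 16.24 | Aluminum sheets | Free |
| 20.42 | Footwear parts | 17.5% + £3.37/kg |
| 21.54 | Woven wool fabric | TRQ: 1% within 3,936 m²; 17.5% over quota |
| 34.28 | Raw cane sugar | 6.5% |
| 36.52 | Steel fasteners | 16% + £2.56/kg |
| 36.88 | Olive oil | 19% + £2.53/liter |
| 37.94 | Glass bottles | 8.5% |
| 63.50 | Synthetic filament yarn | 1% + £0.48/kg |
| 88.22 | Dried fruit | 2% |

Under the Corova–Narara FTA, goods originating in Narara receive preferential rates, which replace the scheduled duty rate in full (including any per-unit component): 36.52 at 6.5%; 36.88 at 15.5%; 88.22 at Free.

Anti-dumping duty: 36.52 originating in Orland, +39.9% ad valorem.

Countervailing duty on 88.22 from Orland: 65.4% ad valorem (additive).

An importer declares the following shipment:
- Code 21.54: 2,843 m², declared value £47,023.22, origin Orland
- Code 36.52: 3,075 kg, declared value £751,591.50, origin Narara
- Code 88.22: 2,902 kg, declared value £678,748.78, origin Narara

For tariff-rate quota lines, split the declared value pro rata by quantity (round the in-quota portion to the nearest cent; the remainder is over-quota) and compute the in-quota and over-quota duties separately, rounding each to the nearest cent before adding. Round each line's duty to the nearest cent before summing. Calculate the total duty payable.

£49,323.68

Line 1 (21.54, Orland, 2,843 m², £47,023.22):
Code 21.54 is under a tariff-rate quota (threshold 3,936 m²). Quantity 2,843 m² is within the quota, so the in-quota rate 1% applies to the full value.
Duty = £47,023.22 × 1% = £470.23.
Line 2 (36.52, Narara, 3,075 kg, £751,591.50):
Base rate for 36.52 is 16% + £2.56/kg.
Origin Narara qualifies under the Corova–Narara agreement and 36.52 is covered: preferential rate 6.5% applies instead.
The additional-duty order on 36.52 targets Orland, not Narara; it does not apply.
Duty = £751,591.50 × 6.5% = £48,853.45.
Line 3 (88.22, Narara, 2,902 kg, £678,748.78):
Base rate for 88.22 is 2%.
Origin Narara qualifies under the Corova–Narara agreement and 88.22 is covered: preferential rate Free applies instead.
The additional-duty order on 88.22 targets Orland, not Narara; it does not apply.
Duty = £678,748.78 × 0% = £0.00.
Total = £470.23 + £48,853.45 + £0.00 = £49,323.68.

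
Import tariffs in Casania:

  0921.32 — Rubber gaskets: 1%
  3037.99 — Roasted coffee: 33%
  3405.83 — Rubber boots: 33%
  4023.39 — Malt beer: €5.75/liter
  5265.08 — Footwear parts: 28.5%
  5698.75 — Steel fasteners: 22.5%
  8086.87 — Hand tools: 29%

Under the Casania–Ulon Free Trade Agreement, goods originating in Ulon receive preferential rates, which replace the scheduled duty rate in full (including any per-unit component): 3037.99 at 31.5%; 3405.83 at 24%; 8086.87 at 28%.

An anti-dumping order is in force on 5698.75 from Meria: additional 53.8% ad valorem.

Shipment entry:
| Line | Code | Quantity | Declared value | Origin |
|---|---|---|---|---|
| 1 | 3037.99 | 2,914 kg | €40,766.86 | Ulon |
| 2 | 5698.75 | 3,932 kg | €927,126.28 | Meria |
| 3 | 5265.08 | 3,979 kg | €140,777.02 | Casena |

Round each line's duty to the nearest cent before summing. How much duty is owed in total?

Line 1 (3037.99, Ulon, 2,914 kg, €40,766.86):
Base rate for 3037.99 is 33%.
Origin Ulon qualifies under the Casania–Ulon agreement and 3037.99 is covered: preferential rate 31.5% applies instead.
Duty = €40,766.86 × 31.5% = €12,841.56.
Line 2 (5698.75, Meria, 3,932 kg, €927,126.28):
Base rate for 5698.75 is 22.5%.
Additional duty on 5698.75 from Meria: +53.8%. Applied ad valorem rate: 22.5% + 53.8% = 76.3%.
Duty = €927,126.28 × 76.3% = €707,397.35.
Line 3 (5265.08, Casena, 3,979 kg, €140,777.02):
Base rate for 5265.08 is 28.5%.
Duty = €140,777.02 × 28.5% = €40,121.45.
Total = €12,841.56 + €707,397.35 + €40,121.45 = €760,360.36.

€760,360.36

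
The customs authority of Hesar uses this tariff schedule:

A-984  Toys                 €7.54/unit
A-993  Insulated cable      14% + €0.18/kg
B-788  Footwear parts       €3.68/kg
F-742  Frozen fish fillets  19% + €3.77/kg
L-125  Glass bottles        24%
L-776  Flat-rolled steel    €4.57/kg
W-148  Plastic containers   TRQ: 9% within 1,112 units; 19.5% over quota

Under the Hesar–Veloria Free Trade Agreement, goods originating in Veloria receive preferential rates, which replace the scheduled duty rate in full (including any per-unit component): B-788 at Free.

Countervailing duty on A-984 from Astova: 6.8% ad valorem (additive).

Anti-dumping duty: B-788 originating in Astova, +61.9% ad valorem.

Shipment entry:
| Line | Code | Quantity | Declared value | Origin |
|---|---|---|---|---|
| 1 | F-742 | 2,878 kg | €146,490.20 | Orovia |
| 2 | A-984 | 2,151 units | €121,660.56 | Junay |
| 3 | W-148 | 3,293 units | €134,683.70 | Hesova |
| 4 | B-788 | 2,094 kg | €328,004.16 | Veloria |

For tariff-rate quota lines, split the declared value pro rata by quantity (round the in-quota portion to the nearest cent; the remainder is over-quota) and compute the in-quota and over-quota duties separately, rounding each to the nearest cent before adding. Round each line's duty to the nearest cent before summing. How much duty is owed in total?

€76,389.58

Line 1 (F-742, Orovia, 2,878 kg, €146,490.20):
Base rate for F-742 is 19% + €3.77/kg.
Duty = €146,490.20 × 19% + 2,878 × €3.77 = €38,683.20.
Line 2 (A-984, Junay, 2,151 units, €121,660.56):
Base rate for A-984 is €7.54/unit.
The additional-duty order on A-984 targets Astova, not Junay; it does not apply.
Duty = 2,151 × €7.54 = €16,218.54.
Line 3 (W-148, Hesova, 3,293 units, €134,683.70):
Code W-148 is under a tariff-rate quota (threshold 1,112 units). In-quota: 1,112 units at 9%; over-quota: 2,181 units at 19.5%.
Pro-rata value split: in-quota = €134,683.70 × 1,112/3,293 = €45,480.80; over-quota = €134,683.70 − €45,480.80 = €89,202.90.
In-quota duty = €45,480.80 × 9% = €4,093.27. Over-quota duty = €89,202.90 × 19.5% = €17,394.57.
Line duty = €4,093.27 + €17,394.57 = €21,487.84.
Line 4 (B-788, Veloria, 2,094 kg, €328,004.16):
Base rate for B-788 is €3.68/kg.
Origin Veloria qualifies under the Hesar–Veloria agreement and B-788 is covered: preferential rate Free applies instead.
The additional-duty order on B-788 targets Astova, not Veloria; it does not apply.
Duty = €328,004.16 × 0% = €0.00.
Total = €38,683.20 + €16,218.54 + €21,487.84 + €0.00 = €76,389.58.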